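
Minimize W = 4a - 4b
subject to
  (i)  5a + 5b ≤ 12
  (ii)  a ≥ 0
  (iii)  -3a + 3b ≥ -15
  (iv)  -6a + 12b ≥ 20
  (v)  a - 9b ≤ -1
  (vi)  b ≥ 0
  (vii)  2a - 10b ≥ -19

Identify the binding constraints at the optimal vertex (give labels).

(ii) and (vii)

Corner points and W = 4a - 4b:
  (22/45, 86/45) → W = -256/45
  (5/12, 119/60) → W = -94/15
  (0, 5/3) → W = -20/3
  (0, 19/10) → W = -38/5

The minimum is at (0, 19/10). Substituting into each constraint, equality holds for (ii) and (vii); the remaining constraints have slack.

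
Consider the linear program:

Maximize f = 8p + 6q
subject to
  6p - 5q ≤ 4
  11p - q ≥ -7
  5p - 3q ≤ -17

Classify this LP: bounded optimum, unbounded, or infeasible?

From the feasible point (-1/7, 38/7), moving in the direction (1, 11) keeps every constraint satisfied while f increases without bound.

unbounded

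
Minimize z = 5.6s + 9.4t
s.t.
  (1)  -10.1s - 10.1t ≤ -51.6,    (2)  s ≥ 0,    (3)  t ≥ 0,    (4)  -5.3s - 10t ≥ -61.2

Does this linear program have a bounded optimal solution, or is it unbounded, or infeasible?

bounded optimum

Extreme points and z = 5.6s + 9.4t:
  (0, 516/101) → z = 24252/505
  (516/101, 0) → z = 14448/505
  (0, 6.12) → z = 57.528
  (612/53, 0) → z = 17136/265
The feasible region has finitely many vertices and no improving ray; the minimum is 14448/505 at (516/101, 0).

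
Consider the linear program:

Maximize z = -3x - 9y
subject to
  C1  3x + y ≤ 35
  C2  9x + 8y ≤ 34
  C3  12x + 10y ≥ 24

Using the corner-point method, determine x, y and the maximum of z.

x = 163/9, y = -58/3, maximum z = 359/3

Corner points and z = -3x - 9y:
  (82/5, -71/5) → z = 393/5
  (163/9, -58/3) → z = 359/3
  (-74/3, 32) → z = -214

The binding constraints are 3x + y = 35 and 12x + 10y = 24.
Solving simultaneously gives x = 163/9, y = -58/3.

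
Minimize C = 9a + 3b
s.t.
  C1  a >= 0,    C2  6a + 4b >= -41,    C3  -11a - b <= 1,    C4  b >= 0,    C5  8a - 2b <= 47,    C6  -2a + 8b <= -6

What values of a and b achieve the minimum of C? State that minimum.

Feasible corners and C = 9a + 3b:
  (47/8, 0) → C = 423/8
  (3, 0) → C = 27
  (91/15, 23/30) → C = 569/10

The binding constraints are b = 0 and -2a + 8b = -6.
Solving simultaneously gives a = 3, b = 0.

a = 3, b = 0, minimum C = 27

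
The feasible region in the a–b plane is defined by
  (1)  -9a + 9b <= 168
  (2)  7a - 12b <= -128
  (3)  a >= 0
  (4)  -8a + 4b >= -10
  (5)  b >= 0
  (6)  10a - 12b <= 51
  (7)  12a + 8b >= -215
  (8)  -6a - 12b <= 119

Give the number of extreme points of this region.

Of the 28 pairwise boundary intersections, those satisfying every inequality are:
  (0, 56/3)
  (127/6, 239/6)
  (0, 32/3)
  (158/17, 547/34)

4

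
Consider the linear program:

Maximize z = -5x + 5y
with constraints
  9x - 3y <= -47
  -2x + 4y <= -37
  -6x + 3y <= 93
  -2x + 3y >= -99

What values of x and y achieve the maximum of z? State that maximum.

Feasible corners and z = -5x + 5y:
  (-299/30, -427/30) → z = -64/3
  (-146/7, -985/21) → z = -2735/21
  (-161/6, -68/3) → z = 125/6
  (-48, -65) → z = -85

The binding constraints are -2x + 4y = -37 and -6x + 3y = 93.
Solving simultaneously gives x = -161/6, y = -68/3.

x = -161/6, y = -68/3, maximum z = 125/6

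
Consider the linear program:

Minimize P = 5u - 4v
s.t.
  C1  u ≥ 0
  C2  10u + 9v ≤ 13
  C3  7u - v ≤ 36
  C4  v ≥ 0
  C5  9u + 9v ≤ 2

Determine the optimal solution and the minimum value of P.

u = 0, v = 2/9, minimum P = -8/9

Corner points and P = 5u - 4v:
  (0, 0) → P = 0
  (0, 2/9) → P = -8/9
  (2/9, 0) → P = 10/9

The binding constraints are u = 0 and 9u + 9v = 2.
Solving simultaneously gives u = 0, v = 2/9.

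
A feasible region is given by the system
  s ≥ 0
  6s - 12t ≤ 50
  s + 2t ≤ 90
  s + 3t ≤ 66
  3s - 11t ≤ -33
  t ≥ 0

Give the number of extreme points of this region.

Of the 15 pairwise boundary intersections, those satisfying every inequality are:
  (0, 22)
  (0, 3)
  (627/20, 231/20)

3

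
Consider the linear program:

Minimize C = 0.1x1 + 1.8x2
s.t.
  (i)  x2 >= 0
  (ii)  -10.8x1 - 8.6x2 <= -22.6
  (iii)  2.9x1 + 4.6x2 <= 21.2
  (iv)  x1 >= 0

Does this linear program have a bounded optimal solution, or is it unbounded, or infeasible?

Extreme points and C = 0.1x1 + 1.8x2:
  (113/54, 0) → C = 113/540
  (212/29, 0) → C = 106/145
  (0, 113/43) → C = 1017/215
  (0, 106/23) → C = 954/115
The feasible region has finitely many vertices and no improving ray; the minimum is 113/540 at (113/54, 0).

bounded optimum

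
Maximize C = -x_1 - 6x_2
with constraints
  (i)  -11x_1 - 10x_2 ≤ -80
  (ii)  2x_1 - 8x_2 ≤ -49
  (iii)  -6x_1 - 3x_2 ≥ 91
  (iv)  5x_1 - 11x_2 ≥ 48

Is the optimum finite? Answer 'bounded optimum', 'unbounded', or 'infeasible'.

The boundaries -11x_1 - 10x_2 = -80 and -6x_1 - 3x_2 = 91 meet at (-1150/27, 1481/27), but that point violates 5x_1 - 11x_2 ≥ 48. Every candidate vertex is excluded by some other constraint, so the feasible region is empty.

infeasible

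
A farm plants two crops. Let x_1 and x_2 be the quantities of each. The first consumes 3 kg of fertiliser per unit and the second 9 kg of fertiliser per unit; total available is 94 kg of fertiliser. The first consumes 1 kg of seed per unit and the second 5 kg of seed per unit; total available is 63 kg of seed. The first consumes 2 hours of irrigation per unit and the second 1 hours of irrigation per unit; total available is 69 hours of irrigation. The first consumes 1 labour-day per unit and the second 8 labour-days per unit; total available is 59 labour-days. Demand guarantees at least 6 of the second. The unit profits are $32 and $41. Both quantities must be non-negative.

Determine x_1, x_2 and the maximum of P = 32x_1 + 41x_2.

The optimum lies where x_1 + 8x_2 = 59 and x_2 = 6.
Solving simultaneously gives x_1 = 11, x_2 = 6.

x_1 = 11, x_2 = 6, maximum P = 598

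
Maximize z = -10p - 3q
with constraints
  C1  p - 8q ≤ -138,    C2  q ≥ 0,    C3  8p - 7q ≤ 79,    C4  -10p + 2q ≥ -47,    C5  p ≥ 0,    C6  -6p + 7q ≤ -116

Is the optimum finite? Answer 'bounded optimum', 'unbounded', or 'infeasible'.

infeasible

The boundaries p - 8q = -138 and -10p + 2q = -47 meet at (326/39, 1427/78), but that point violates -6p + 7q ≤ -116. Every candidate vertex is excluded by some other constraint, so the feasible region is empty.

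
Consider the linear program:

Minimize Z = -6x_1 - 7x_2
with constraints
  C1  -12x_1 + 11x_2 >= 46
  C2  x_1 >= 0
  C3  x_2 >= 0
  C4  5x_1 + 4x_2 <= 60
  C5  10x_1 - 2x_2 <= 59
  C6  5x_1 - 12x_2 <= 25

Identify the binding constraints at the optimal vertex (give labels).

Extreme points and Z = -6x_1 - 7x_2:
  (0, 46/11) → Z = -322/11
  (476/103, 950/103) → Z = -9506/103
  (0, 15) → Z = -105

The minimum is at (0, 15). Substituting into each constraint, equality holds for C2 and C4; the remaining constraints have slack.

C2 and C4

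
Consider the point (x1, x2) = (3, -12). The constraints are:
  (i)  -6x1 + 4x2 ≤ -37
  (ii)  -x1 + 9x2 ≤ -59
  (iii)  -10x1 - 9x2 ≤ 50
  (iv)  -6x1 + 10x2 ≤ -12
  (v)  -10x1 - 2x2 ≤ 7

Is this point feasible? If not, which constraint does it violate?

not feasible — violates (iii)

Constraint (iii): -10x1 - 9x2 = 78, which is not ≤ 50. All other constraints are satisfied.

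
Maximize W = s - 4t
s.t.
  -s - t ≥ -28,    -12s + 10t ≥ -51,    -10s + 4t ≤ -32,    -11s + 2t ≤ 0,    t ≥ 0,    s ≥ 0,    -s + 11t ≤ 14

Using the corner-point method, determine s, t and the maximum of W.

Feasible corners and W = s - 4t:
  (17/4, 0) → W = 17/4
  (701/122, 219/122) → W = -175/122
  (16/5, 0) → W = 16/5
  (204/53, 86/53) → W = -140/53

At the optimal vertex, -12s + 10t = -51 and t = 0.
Solving simultaneously gives s = 17/4, t = 0.

s = 17/4, t = 0, maximum W = 17/4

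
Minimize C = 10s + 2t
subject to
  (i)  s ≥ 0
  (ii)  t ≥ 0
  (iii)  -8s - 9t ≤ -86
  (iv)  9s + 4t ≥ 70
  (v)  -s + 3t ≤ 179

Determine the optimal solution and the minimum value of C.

s = 0, t = 35/2, minimum C = 35

Vertices and C = 10s + 2t:
  (0, 35/2) → C = 35
  (0, 179/3) → C = 358/3
  (43/4, 0) → C = 215/2
  (286/49, 214/49) → C = 3288/49
The feasible region is unbounded (it extends along (3, 1), (1, 0)), but C strictly increases along every unbounded feasible direction, so there is no improving ray and the minimum is attained at a vertex.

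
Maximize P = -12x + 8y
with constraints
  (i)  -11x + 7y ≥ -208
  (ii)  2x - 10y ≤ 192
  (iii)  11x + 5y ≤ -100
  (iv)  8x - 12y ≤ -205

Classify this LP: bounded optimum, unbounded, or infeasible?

unbounded

From the feasible point (-311/4, -139/4), moving in the direction (-10, -2) keeps every constraint satisfied while P increases without bound.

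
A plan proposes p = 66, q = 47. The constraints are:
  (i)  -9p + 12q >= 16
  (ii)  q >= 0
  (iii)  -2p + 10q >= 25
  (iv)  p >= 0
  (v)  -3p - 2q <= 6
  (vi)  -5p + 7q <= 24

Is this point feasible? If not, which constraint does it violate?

not feasible — violates (i)

Constraint (i): -9p + 12q = -30, which is not ≥ 16. All other constraints are satisfied.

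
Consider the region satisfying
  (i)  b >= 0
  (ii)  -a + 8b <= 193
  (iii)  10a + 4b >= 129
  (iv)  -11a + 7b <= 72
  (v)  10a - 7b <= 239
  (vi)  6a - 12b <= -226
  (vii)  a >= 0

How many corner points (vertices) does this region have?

The feasible vertices (each the meet of two boundaries and inside every other half-plane) are:
  (775/81, 2051/81)
  (127/9, 233/9)
  (359/45, 1027/45)

3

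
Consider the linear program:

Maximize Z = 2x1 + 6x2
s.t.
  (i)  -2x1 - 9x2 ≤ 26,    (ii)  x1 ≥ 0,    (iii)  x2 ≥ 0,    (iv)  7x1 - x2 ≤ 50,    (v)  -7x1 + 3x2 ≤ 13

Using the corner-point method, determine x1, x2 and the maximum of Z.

x1 = 163/14, x2 = 63/2, maximum Z = 1486/7

Extreme points and Z = 2x1 + 6x2:
  (0, 0) → Z = 0
  (0, 13/3) → Z = 26
  (50/7, 0) → Z = 100/7
  (163/14, 63/2) → Z = 1486/7

The optimum lies where 7x1 - x2 = 50 and -7x1 + 3x2 = 13.
Solving simultaneously gives x1 = 163/14, x2 = 63/2.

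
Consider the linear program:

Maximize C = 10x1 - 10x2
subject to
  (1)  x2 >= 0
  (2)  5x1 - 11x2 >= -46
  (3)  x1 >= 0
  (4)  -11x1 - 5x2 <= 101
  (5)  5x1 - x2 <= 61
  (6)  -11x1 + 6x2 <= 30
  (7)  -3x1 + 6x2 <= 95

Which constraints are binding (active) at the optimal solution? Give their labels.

Vertices and C = 10x1 - 10x2:
  (0, 0) → C = 0
  (61/5, 0) → C = 122
  (0, 46/11) → C = -460/11
  (717/50, 107/10) → C = 182/5

The maximum is at (61/5, 0). Substituting into each constraint, equality holds for (1) and (5); the remaining constraints have slack.

(1) and (5)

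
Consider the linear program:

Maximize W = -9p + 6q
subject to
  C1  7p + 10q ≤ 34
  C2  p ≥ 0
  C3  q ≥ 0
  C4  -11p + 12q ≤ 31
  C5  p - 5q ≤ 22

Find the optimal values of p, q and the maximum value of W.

p = 0, q = 31/12, maximum W = 31/2

Corner points and W = -9p + 6q:
  (34/7, 0) → W = -306/7
  (49/97, 591/194) → W = 1332/97
  (0, 0) → W = 0
  (0, 31/12) → W = 31/2

The optimum lies where p = 0 and -11p + 12q = 31.
Solving simultaneously gives p = 0, q = 31/12.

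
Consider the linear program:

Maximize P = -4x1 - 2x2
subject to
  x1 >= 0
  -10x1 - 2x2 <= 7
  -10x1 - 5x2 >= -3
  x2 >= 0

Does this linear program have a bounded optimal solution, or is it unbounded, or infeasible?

Corner points and P = -4x1 - 2x2:
  (0, 3/5) → P = -6/5
  (0, 0) → P = 0
  (3/10, 0) → P = -6/5
The feasible region has finitely many vertices and no improving ray; the maximum is 0 at (0, 0).

bounded optimum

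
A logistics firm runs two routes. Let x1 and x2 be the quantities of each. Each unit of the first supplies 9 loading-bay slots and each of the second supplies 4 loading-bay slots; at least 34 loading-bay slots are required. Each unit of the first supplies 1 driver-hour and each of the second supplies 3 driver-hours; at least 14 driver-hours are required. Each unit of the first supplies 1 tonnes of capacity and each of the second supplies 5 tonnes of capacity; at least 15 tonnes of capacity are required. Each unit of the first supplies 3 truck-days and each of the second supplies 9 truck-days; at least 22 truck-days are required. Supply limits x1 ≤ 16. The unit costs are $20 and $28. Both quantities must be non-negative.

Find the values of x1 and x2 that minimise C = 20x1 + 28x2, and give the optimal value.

x1 = 2, x2 = 4, minimum C = 152

Corner points and C = 20x1 + 28x2:
  (0, 17/2) → C = 238
  (15, 0) → C = 300
  (16, 0) → C = 320
  (2, 4) → C = 152
  (25/2, 1/2) → C = 264
The feasible region is unbounded (it extends along (0, 1)), but C strictly increases along every unbounded feasible direction, so there is no improving ray and the minimum is attained at a vertex.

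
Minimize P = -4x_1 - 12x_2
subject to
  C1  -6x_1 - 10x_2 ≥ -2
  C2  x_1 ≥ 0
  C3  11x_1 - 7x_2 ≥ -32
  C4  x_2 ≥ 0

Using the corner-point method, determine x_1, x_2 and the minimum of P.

x_1 = 0, x_2 = 1/5, minimum P = -12/5

Corner points and P = -4x_1 - 12x_2:
  (0, 1/5) → P = -12/5
  (1/3, 0) → P = -4/3
  (0, 0) → P = 0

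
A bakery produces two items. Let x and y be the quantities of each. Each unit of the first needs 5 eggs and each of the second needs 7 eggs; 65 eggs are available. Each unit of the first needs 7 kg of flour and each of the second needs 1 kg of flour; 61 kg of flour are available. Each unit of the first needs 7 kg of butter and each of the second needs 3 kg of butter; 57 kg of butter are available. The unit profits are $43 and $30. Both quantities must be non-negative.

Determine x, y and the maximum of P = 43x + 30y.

x = 6, y = 5, maximum P = 408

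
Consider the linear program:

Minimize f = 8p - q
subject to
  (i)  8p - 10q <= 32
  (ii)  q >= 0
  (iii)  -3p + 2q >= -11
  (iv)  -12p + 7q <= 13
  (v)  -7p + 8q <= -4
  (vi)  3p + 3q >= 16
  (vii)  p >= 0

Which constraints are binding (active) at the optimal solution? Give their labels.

(v) and (vi)

Vertices and f = 8p - q:
  (8, 13/2) → f = 115/2
  (13/3, 1) → f = 101/3
  (28/9, 20/9) → f = 68/3

The minimum is at (28/9, 20/9). Substituting into each constraint, equality holds for (v) and (vi); the remaining constraints have slack.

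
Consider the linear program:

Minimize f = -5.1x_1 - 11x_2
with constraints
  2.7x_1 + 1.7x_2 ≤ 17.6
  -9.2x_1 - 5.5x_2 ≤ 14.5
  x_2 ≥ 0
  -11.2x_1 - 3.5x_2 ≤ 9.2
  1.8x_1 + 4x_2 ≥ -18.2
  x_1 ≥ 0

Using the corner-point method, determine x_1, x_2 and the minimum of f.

Extreme points and f = -5.1x_1 - 11x_2:
  (176/27, 0) → f = -1496/45
  (0, 176/17) → f = -1936/17
  (0, 0) → f = 0

At the optimal vertex, 2.7x_1 + 1.7x_2 = 17.6 and x_1 = 0.
Solving simultaneously gives x_1 = 0, x_2 = 176/17.

x_1 = 0, x_2 = 176/17, minimum f = -1936/17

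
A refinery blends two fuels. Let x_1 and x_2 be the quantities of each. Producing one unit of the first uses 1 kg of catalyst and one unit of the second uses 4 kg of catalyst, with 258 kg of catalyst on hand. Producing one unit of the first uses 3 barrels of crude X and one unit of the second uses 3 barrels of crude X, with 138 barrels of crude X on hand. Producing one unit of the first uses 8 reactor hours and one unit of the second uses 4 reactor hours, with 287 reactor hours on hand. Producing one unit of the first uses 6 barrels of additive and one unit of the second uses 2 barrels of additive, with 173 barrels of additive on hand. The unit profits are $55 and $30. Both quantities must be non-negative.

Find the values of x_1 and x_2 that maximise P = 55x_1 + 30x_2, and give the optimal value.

Extreme points and P = 55x_1 + 30x_2:
  (0, 0) → P = 0
  (0, 46) → P = 1380
  (173/6, 0) → P = 9515/6
  (81/4, 103/4) → P = 7545/4

The binding constraints are 3x_1 + 3x_2 = 138 and 6x_1 + 2x_2 = 173.
Solving simultaneously gives x_1 = 81/4, x_2 = 103/4.

x_1 = 81/4, x_2 = 103/4, maximum P = 7545/4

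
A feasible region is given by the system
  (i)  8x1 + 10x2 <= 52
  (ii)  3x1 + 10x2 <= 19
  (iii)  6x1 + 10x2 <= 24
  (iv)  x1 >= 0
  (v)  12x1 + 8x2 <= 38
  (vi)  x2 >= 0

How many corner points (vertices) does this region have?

Of the 15 pairwise boundary intersections, those satisfying every inequality are:
  (5/3, 7/5)
  (0, 19/10)
  (47/18, 5/6)
  (0, 0)
  (19/6, 0)

5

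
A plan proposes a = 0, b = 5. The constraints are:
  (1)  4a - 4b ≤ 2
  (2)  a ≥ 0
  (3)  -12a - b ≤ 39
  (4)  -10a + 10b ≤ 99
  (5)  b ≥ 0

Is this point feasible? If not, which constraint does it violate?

feasible

(1): -20 ≤ 2 ✓
(2): 0 ≥ 0 ✓
(3): -5 ≤ 39 ✓
(4): 50 ≤ 99 ✓
(5): 5 ≥ 0 ✓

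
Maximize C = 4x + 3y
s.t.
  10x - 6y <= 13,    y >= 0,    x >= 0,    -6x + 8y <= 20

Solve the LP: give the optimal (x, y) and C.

Vertices and C = 4x + 3y:
  (13/10, 0) → C = 26/5
  (56/11, 139/22) → C = 865/22
  (0, 0) → C = 0
  (0, 5/2) → C = 15/2

x = 56/11, y = 139/22, maximum C = 865/22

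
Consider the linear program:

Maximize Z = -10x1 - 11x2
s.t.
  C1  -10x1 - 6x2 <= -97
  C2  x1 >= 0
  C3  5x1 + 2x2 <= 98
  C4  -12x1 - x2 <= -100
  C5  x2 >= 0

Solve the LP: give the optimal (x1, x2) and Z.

Feasible corners and Z = -10x1 - 11x2:
  (503/62, 82/31) → Z = -3417/31
  (97/10, 0) → Z = -97
  (102/19, 676/19) → Z = -8456/19
  (98/5, 0) → Z = -196

x1 = 97/10, x2 = 0, maximum Z = -97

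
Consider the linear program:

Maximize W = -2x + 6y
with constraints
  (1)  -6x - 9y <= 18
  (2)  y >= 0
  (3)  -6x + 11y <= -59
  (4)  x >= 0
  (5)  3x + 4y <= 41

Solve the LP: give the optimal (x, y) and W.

Feasible corners and W = -2x + 6y:
  (59/6, 0) → W = -59/3
  (41/3, 0) → W = -82/3
  (229/19, 23/19) → W = -320/19

The binding constraints are -6x + 11y = -59 and 3x + 4y = 41.
Solving simultaneously gives x = 229/19, y = 23/19.

x = 229/19, y = 23/19, maximum W = -320/19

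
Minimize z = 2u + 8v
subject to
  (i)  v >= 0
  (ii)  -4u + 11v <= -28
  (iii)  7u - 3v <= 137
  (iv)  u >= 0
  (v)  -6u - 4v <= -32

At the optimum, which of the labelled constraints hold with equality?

Vertices and z = 2u + 8v:
  (7, 0) → z = 14
  (137/7, 0) → z = 274/7
  (1423/65, 352/65) → z = 5662/65

The minimum is at (7, 0). Substituting into each constraint, equality holds for (i) and (ii); the remaining constraints have slack.

(i) and (ii)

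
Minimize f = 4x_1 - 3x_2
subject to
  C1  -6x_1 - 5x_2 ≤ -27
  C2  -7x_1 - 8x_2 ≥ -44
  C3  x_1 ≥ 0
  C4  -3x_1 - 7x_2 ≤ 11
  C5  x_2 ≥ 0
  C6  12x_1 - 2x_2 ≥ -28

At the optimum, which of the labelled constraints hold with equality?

C2 and C3

Corner points and f = 4x_1 - 3x_2:
  (0, 27/5) → f = -81/5
  (9/2, 0) → f = 18
  (0, 11/2) → f = -33/2
  (44/7, 0) → f = 176/7

The minimum is at (0, 11/2). Substituting into each constraint, equality holds for C2 and C3; the remaining constraints have slack.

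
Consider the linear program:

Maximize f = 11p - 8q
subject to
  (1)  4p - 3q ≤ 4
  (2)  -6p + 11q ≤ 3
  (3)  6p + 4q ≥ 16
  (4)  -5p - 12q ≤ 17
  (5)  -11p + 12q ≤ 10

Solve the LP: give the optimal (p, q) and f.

p = 53/26, q = 18/13, maximum f = 295/26

Corner points and f = 11p - 8q:
  (53/26, 18/13) → f = 295/26
  (32/17, 20/17) → f = 192/17
  (82/45, 19/15) → f = 446/45

At the optimal vertex, 4p - 3q = 4 and -6p + 11q = 3.
Solving simultaneously gives p = 53/26, q = 18/13.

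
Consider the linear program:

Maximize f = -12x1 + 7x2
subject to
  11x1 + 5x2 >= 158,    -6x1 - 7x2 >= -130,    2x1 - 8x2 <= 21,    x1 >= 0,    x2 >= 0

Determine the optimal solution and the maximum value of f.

x1 = 456/47, x2 = 482/47, maximum f = -2098/47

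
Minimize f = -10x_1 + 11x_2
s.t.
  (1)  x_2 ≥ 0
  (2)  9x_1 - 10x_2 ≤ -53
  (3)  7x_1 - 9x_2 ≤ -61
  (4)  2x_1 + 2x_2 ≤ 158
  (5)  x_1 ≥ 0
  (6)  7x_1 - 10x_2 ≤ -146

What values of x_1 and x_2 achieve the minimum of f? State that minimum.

x_1 = 644/17, x_2 = 699/17, minimum f = 1249/17

Feasible corners and f = -10x_1 + 11x_2:
  (0, 79) → f = 869
  (644/17, 699/17) → f = 1249/17
  (0, 73/5) → f = 803/5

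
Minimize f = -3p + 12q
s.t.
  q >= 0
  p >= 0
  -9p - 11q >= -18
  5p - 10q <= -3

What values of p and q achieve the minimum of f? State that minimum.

Extreme points and f = -3p + 12q:
  (0, 18/11) → f = 216/11
  (0, 3/10) → f = 18/5
  (147/145, 117/145) → f = 963/145

At the optimal vertex, p = 0 and 5p - 10q = -3.
Solving simultaneously gives p = 0, q = 3/10.

p = 0, q = 3/10, minimum f = 18/5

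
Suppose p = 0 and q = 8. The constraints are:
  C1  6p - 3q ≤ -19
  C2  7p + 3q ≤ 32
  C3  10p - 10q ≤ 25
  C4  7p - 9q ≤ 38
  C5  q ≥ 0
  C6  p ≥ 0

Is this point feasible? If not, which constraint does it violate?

feasible

C1: -24 ≤ -19 ✓
C2: 24 ≤ 32 ✓
C3: -80 ≤ 25 ✓
C4: -72 ≤ 38 ✓
C5: 8 ≥ 0 ✓
C6: 0 ≥ 0 ✓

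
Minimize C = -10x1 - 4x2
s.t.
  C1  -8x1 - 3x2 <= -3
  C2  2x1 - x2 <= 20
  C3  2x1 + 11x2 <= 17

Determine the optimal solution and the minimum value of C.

x1 = 79/8, x2 = -1/4, minimum C = -391/4

Feasible corners and C = -10x1 - 4x2:
  (9/2, -11) → C = -1
  (-9/41, 65/41) → C = -170/41
  (79/8, -1/4) → C = -391/4

At the optimal vertex, 2x1 - x2 = 20 and 2x1 + 11x2 = 17.
Solving simultaneously gives x1 = 79/8, x2 = -1/4.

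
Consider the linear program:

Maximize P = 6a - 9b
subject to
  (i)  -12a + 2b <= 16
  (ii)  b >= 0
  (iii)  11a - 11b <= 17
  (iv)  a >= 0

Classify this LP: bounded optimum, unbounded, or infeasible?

Vertices and P = 6a - 9b:
  (0, 8) → P = -72
  (17/11, 0) → P = 102/11
  (0, 0) → P = 0
The feasible region has finitely many vertices and no improving ray; the maximum is 102/11 at (17/11, 0).

bounded optimum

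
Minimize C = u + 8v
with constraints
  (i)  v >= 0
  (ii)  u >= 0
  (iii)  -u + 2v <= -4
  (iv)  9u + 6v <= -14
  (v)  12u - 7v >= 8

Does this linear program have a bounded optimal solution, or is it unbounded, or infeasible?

infeasible

The boundaries v = 0 and -u + 2v = -4 meet at (4, 0), but that point violates 9u + 6v ≤ -14. Every candidate vertex is excluded by some other constraint, so the feasible region is empty.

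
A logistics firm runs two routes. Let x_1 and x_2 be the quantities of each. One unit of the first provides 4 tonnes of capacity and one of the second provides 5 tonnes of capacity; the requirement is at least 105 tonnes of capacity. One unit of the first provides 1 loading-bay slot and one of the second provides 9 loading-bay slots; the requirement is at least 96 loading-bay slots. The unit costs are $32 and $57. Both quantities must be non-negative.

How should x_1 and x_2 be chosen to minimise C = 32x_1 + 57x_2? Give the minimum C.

Extreme points and C = 32x_1 + 57x_2:
  (0, 21) → C = 1197
  (96, 0) → C = 3072
  (15, 9) → C = 993
The feasible region is unbounded (it extends along (0, 1), (1, 0)), but C strictly increases along every unbounded feasible direction, so there is no improving ray and the minimum is attained at a vertex.

The binding constraints are 4x_1 + 5x_2 = 105 and x_1 + 9x_2 = 96.
Solving simultaneously gives x_1 = 15, x_2 = 9.

x_1 = 15, x_2 = 9, minimum C = 993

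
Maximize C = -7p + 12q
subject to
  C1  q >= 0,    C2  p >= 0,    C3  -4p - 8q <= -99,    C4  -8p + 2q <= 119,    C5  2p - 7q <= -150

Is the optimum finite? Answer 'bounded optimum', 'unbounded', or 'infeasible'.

unbounded

From the feasible point (0, 119/2), moving in the direction (2, 8) keeps every constraint satisfied while C increases without bound.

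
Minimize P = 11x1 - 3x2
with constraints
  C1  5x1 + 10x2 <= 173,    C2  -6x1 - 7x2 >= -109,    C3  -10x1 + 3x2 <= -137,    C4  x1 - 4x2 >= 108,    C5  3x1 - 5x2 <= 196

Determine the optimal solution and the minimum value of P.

Corner points and P = 11x1 - 3x2:
  (224/37, -943/37) → P = 5293/37
  (97/41, -1549/41) → P = 5714/41
  (244/7, -128/7) → P = 3068/7

The binding constraints are -10x1 + 3x2 = -137 and 3x1 - 5x2 = 196.
Solving simultaneously gives x1 = 97/41, x2 = -1549/41.

x1 = 97/41, x2 = -1549/41, minimum P = 5714/41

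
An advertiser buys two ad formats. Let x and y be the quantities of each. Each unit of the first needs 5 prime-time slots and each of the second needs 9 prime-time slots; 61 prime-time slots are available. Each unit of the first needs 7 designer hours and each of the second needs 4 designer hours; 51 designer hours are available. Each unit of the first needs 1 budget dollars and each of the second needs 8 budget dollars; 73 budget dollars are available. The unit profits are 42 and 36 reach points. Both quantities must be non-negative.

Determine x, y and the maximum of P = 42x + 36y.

x = 5, y = 4, maximum P = 354

Feasible corners and P = 42x + 36y:
  (0, 0) → P = 0
  (0, 61/9) → P = 244
  (51/7, 0) → P = 306
  (5, 4) → P = 354

The optimum lies where 5x + 9y = 61 and 7x + 4y = 51.
Solving simultaneously gives x = 5, y = 4.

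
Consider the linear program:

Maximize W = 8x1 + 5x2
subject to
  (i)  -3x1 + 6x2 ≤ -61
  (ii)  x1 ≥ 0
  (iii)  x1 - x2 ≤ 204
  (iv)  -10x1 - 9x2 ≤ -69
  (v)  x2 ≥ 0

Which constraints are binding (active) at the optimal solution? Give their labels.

Corner points and W = 8x1 + 5x2:
  (1163/3, 551/3) → W = 12059/3
  (61/3, 0) → W = 488/3
  (204, 0) → W = 1632

The maximum is at (1163/3, 551/3). Substituting into each constraint, equality holds for (i) and (iii); the remaining constraints have slack.

(i) and (iii)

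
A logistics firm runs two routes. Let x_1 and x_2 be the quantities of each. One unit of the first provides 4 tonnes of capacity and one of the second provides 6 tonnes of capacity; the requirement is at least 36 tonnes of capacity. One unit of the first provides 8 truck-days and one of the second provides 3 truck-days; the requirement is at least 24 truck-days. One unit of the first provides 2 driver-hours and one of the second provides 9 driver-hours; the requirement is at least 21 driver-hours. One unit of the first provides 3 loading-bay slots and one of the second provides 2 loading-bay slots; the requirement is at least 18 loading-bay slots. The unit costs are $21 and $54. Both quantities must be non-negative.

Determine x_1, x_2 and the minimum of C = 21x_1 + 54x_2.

x_1 = 33/4, x_2 = 1/2, minimum C = 801/4

Extreme points and C = 21x_1 + 54x_2:
  (0, 9) → C = 486
  (21/2, 0) → C = 441/2
  (33/4, 1/2) → C = 801/4
  (18/5, 18/5) → C = 270
The feasible region is unbounded (it extends along (0, 1), (1, 0)), but C strictly increases along every unbounded feasible direction, so there is no improving ray and the minimum is attained at a vertex.

The optimum lies where 4x_1 + 6x_2 = 36 and 2x_1 + 9x_2 = 21.
Solving simultaneously gives x_1 = 33/4, x_2 = 1/2.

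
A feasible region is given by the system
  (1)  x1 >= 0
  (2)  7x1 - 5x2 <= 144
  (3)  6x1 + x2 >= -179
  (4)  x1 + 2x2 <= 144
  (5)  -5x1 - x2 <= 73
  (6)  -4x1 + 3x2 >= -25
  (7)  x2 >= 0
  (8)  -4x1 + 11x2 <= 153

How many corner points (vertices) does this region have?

4

Pairwise boundary intersections that survive every other constraint:
  (0, 0)
  (0, 153/11)
  (25/4, 0)
  (367/16, 89/4)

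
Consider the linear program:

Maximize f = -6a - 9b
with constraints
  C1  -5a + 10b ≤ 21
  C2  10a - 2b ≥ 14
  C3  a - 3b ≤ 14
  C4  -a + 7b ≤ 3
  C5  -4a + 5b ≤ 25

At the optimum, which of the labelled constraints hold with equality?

C2 and C3

Corner points and f = -6a - 9b:
  (1/2, -9/2) → f = 75/2
  (26/17, 11/17) → f = -15
  (107/4, 17/4) → f = -795/4

The maximum is at (1/2, -9/2). Substituting into each constraint, equality holds for C2 and C3; the remaining constraints have slack.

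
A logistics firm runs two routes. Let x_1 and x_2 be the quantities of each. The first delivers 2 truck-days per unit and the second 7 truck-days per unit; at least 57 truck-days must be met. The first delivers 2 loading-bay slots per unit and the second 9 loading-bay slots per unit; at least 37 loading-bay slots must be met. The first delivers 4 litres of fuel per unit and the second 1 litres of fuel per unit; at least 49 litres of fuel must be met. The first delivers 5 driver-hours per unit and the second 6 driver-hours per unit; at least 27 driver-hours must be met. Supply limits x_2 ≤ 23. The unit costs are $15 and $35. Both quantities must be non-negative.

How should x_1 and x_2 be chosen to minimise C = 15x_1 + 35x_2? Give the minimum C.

Feasible corners and C = 15x_1 + 35x_2:
  (57/2, 0) → C = 855/2
  (11, 5) → C = 340
  (13/2, 23) → C = 1805/2
The feasible region is unbounded (it extends along (1, 0)), but C strictly increases along every unbounded feasible direction, so there is no improving ray and the minimum is attained at a vertex.

At the optimal vertex, 2x_1 + 7x_2 = 57 and 4x_1 + x_2 = 49.
Solving simultaneously gives x_1 = 11, x_2 = 5.

x_1 = 11, x_2 = 5, minimum C = 340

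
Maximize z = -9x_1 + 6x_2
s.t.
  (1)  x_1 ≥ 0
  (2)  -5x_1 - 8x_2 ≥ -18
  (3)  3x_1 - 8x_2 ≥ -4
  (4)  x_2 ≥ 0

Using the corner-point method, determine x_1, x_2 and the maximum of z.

x_1 = 0, x_2 = 1/2, maximum z = 3

Extreme points and z = -9x_1 + 6x_2:
  (0, 1/2) → z = 3
  (0, 0) → z = 0
  (7/4, 37/32) → z = -141/16
  (18/5, 0) → z = -162/5

The optimum lies where x_1 = 0 and 3x_1 - 8x_2 = -4.
Solving simultaneously gives x_1 = 0, x_2 = 1/2.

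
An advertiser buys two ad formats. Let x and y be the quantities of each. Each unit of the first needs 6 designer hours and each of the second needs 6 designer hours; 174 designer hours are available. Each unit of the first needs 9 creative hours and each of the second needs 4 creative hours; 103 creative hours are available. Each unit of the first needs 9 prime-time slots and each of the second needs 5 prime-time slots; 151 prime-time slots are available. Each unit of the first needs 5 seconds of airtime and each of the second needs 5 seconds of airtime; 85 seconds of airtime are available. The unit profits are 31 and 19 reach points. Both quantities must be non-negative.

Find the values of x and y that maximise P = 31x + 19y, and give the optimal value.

x = 7, y = 10, maximum P = 407

Extreme points and P = 31x + 19y:
  (0, 0) → P = 0
  (0, 17) → P = 323
  (103/9, 0) → P = 3193/9
  (7, 10) → P = 407

The binding constraints are 9x + 4y = 103 and 5x + 5y = 85.
Solving simultaneously gives x = 7, y = 10.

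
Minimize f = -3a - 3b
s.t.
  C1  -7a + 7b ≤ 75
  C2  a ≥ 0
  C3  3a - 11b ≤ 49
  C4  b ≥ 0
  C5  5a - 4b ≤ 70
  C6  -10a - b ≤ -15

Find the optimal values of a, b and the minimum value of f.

Corner points and f = -3a - 3b:
  (790/7, 865/7) → f = -4965/7
  (30/77, 855/77) → f = -2655/77
  (14, 0) → f = -42
  (3/2, 0) → f = -9/2

At the optimal vertex, -7a + 7b = 75 and 5a - 4b = 70.
Solving simultaneously gives a = 790/7, b = 865/7.

a = 790/7, b = 865/7, minimum f = -4965/7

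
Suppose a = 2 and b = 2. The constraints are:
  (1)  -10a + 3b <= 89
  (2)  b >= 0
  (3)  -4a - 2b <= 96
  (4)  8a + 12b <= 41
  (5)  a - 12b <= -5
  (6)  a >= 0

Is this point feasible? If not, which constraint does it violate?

(1): -14 ≤ 89 ✓
(2): 2 ≥ 0 ✓
(3): -12 ≤ 96 ✓
(4): 40 ≤ 41 ✓
(5): -22 ≤ -5 ✓
(6): 2 ≥ 0 ✓

feasible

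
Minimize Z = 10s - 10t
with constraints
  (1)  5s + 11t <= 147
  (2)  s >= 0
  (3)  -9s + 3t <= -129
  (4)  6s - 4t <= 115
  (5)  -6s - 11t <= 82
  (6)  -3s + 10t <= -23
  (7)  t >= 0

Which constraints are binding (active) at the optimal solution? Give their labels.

(3) and (6)

Corner points and Z = 10s - 10t:
  (1853/86, 307/86) → Z = 7730/43
  (1723/83, 326/83) → Z = 13970/83
  (407/27, 20/9) → Z = 3470/27
  (43/3, 0) → Z = 430/3
  (115/6, 0) → Z = 575/3

The minimum is at (407/27, 20/9). Substituting into each constraint, equality holds for (3) and (6); the remaining constraints have slack.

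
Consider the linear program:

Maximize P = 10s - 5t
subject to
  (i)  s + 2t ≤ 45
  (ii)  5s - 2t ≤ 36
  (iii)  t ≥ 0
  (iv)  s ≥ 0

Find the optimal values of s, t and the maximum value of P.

s = 36/5, t = 0, maximum P = 72

Feasible corners and P = 10s - 5t:
  (27/2, 63/4) → P = 225/4
  (0, 45/2) → P = -225/2
  (36/5, 0) → P = 72
  (0, 0) → P = 0

The binding constraints are 5s - 2t = 36 and t = 0.
Solving simultaneously gives s = 36/5, t = 0.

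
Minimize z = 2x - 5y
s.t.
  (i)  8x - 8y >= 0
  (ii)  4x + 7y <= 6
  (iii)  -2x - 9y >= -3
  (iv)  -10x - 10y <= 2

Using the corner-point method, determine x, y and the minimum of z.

x = 3/11, y = 3/11, minimum z = -9/11

Extreme points and z = 2x - 5y:
  (3/11, 3/11) → z = -9/11
  (-1/10, -1/10) → z = 3/10
  (3/2, 0) → z = 3
The feasible region is unbounded (it extends along (7, -4), (1, -1)), but z strictly increases along every unbounded feasible direction, so there is no improving ray and the minimum is attained at a vertex.

The optimum lies where 8x - 8y = 0 and -2x - 9y = -3.
Solving simultaneously gives x = 3/11, y = 3/11.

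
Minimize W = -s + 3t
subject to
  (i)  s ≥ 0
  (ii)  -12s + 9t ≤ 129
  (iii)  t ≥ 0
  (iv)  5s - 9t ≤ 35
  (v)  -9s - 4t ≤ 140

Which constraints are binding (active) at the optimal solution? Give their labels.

(iii) and (iv)

Extreme points and W = -s + 3t:
  (0, 43/3) → W = 43
  (0, 0) → W = 0
  (7, 0) → W = -7
The feasible region is unbounded (it extends along (3, 4), (9, 5)), but W strictly increases along every unbounded feasible direction, so there is no improving ray and the minimum is attained at a vertex.

The minimum is at (7, 0). Substituting into each constraint, equality holds for (iii) and (iv); the remaining constraints have slack.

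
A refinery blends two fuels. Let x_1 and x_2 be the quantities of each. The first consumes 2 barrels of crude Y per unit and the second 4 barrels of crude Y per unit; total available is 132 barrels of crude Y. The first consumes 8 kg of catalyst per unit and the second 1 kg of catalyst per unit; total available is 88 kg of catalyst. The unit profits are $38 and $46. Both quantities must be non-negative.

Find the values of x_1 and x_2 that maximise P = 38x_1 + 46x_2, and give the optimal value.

x_1 = 22/3, x_2 = 88/3, maximum P = 1628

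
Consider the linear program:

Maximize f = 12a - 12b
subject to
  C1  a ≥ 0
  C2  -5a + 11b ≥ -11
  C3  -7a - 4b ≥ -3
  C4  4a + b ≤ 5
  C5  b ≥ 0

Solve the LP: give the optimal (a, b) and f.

a = 3/7, b = 0, maximum f = 36/7

Feasible corners and f = 12a - 12b:
  (0, 3/4) → f = -9
  (0, 0) → f = 0
  (3/7, 0) → f = 36/7

The binding constraints are -7a - 4b = -3 and b = 0.
Solving simultaneously gives a = 3/7, b = 0.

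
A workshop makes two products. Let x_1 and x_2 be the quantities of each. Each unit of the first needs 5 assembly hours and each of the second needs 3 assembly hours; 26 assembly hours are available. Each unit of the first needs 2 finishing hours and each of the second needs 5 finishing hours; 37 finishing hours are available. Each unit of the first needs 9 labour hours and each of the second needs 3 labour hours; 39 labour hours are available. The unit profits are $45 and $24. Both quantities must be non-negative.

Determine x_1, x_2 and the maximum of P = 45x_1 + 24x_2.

Feasible corners and P = 45x_1 + 24x_2:
  (0, 0) → P = 0
  (0, 37/5) → P = 888/5
  (13/3, 0) → P = 195
  (1, 7) → P = 213
  (13/4, 13/4) → P = 897/4

x_1 = 13/4, x_2 = 13/4, maximum P = 897/4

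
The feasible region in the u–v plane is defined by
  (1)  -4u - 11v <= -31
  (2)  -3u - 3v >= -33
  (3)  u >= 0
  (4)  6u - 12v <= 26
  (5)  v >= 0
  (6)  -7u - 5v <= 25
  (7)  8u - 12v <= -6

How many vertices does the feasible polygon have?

Pairwise boundary intersections that survive every other constraint:
  (0, 31/11)
  (9/4, 2)
  (0, 11)
  (63/10, 47/10)

4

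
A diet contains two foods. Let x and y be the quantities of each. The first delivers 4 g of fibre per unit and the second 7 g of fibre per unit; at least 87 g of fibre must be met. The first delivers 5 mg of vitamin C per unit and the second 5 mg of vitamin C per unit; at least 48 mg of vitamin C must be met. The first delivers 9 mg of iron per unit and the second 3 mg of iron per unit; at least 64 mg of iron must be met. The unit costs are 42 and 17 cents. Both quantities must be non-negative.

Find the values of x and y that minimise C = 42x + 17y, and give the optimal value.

x = 11/3, y = 31/3, minimum C = 989/3

Vertices and C = 42x + 17y:
  (0, 64/3) → C = 1088/3
  (87/4, 0) → C = 1827/2
  (11/3, 31/3) → C = 989/3
The feasible region is unbounded (it extends along (0, 1), (1, 0)), but C strictly increases along every unbounded feasible direction, so there is no improving ray and the minimum is attained at a vertex.

The optimum lies where 4x + 7y = 87 and 9x + 3y = 64.
Solving simultaneously gives x = 11/3, y = 31/3.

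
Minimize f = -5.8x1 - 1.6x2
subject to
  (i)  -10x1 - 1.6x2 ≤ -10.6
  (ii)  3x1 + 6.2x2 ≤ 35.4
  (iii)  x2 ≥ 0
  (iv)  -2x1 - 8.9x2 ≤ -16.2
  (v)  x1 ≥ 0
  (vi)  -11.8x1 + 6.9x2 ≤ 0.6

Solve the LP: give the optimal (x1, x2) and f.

Feasible corners and f = -5.8x1 - 1.6x2:
  (59/5, 0) → f = -1711/25
  (633/247, 1104/247) → f = -1431/65
  (81/10, 0) → f = -2349/50
  (5322/5941, 9618/5941) → f = -231282/29705

The optimum lies where 3x1 + 6.2x2 = 35.4 and x2 = 0.
Solving simultaneously gives x1 = 59/5, x2 = 0.

x1 = 11.8, x2 = 0, minimum f = -68.44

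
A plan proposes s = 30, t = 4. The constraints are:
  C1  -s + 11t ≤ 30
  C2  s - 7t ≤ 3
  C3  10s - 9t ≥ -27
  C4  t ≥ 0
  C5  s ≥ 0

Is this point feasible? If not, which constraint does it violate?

feasible

C1: 14 ≤ 30 ✓
C2: 2 ≤ 3 ✓
C3: 264 ≥ -27 ✓
C4: 4 ≥ 0 ✓
C5: 30 ≥ 0 ✓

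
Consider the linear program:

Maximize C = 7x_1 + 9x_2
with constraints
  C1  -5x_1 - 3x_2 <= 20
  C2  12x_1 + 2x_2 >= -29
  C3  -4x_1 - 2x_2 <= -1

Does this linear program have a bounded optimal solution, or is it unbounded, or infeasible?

From the feasible point (43/2, -85/2), moving in the direction (-2, 12) keeps every constraint satisfied while C increases without bound.

unbounded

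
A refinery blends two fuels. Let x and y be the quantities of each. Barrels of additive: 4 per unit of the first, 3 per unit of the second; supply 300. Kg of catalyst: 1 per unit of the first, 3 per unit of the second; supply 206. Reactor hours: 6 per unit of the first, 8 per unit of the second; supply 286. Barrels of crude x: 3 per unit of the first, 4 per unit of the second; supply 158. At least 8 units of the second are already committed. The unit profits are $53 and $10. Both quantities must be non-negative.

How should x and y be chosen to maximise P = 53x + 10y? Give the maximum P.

Vertices and P = 53x + 10y:
  (0, 143/4) → P = 715/2
  (0, 8) → P = 80
  (37, 8) → P = 2041

The optimum lies where 6x + 8y = 286 and y = 8.
Solving simultaneously gives x = 37, y = 8.

x = 37, y = 8, maximum P = 2041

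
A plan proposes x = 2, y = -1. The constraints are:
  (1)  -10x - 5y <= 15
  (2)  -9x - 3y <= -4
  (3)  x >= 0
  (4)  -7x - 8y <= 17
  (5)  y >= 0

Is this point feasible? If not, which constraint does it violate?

Constraint (5): y = -1, which is not ≥ 0. All other constraints are satisfied.

not feasible — violates (5)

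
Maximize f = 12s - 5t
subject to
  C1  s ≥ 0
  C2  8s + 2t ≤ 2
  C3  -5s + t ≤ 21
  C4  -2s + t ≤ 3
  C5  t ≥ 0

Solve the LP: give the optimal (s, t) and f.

Extreme points and f = 12s - 5t:
  (0, 1) → f = -5
  (0, 0) → f = 0
  (1/4, 0) → f = 3

The binding constraints are 8s + 2t = 2 and t = 0.
Solving simultaneously gives s = 1/4, t = 0.

s = 1/4, t = 0, maximum f = 3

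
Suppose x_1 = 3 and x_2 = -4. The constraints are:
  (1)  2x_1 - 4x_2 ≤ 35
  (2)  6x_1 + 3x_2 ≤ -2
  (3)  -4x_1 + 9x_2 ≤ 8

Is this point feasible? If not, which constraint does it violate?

not feasible — violates (2)

Constraint (2): 6x_1 + 3x_2 = 6, which is not ≤ -2. All other constraints are satisfied.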